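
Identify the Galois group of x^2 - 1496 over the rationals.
Gal(K/Q) = Z/2Z (cyclic of order 2)

x^2 - 1496 is irreducible over Q since 1496 is not a rational square. The splitting field Q(sqrt(1496)) has degree 2 over Q, and its unique nontrivial automorphism is sqrt(1496) ↦ -sqrt(1496). Hence Gal(Q(sqrt(1496))/Q) = Z/2Z.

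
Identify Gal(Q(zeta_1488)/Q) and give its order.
|Gal(Q(zeta_1488)/Q)| = phi(1488) = 480; group ≅ (Z/1488Z)^* ≅ Z/2Z × Z/2Z × Z/4Z × Z/30Z

The n-th cyclotomic polynomial Φ_1488(x) is the minimal polynomial of zeta_1488 over Q and has degree phi(1488) = 480. So Q(zeta_1488) is a degree-480 Galois extension with Galois group (Z/1488Z)^*. By CRT, (Z/1488Z)^* ≅ (Z/16Z)^* × (Z/3Z)^* × (Z/31Z)^*. Each prime-power unit group is (Z/16Z)^* ≅ Z/2Z × Z/4Z; (Z/3Z)^* ≅ Z/2Z; (Z/31Z)^* ≅ Z/30Z. Hence Gal(Q(zeta_1488)/Q) ≅ Z/2Z × Z/2Z × Z/4Z × Z/30Z.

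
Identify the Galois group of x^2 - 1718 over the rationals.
Gal(K/Q) = Z/2Z (cyclic of order 2)

x^2 - 1718 is irreducible over Q since 1718 is not a rational square. The splitting field Q(sqrt(1718)) has degree 2 over Q, and its unique nontrivial automorphism is sqrt(1718) ↦ -sqrt(1718). Hence Gal(Q(sqrt(1718))/Q) = Z/2Z.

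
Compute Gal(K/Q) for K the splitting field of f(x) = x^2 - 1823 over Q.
Gal(K/Q) = Z/2Z (cyclic of order 2)

x^2 - 1823 is irreducible over Q since 1823 is not a rational square. The splitting field Q(sqrt(1823)) has degree 2 over Q, and its unique nontrivial automorphism is sqrt(1823) ↦ -sqrt(1823). Hence Gal(Q(sqrt(1823))/Q) = Z/2Z.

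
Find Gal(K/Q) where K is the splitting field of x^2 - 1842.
Gal(K/Q) = Z/2Z (cyclic of order 2)

x^2 - 1842 is irreducible over Q since 1842 is not a rational square. The splitting field Q(sqrt(1842)) has degree 2 over Q, and its unique nontrivial automorphism is sqrt(1842) ↦ -sqrt(1842). Hence Gal(Q(sqrt(1842))/Q) = Z/2Z.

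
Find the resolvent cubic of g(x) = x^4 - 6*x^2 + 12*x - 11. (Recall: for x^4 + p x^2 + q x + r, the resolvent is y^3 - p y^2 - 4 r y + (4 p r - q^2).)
h(y) = y^3 + 6*y^2 + 44*y + 120

Identify coefficients: p = -6, q = 12, r = -11.
Plug into h(y) = y^3 - p y^2 - 4 r y + (4 p r - q^2):
  h(y) = y^3 - (-6) y^2 - 4*(-11) y + (4*(-6)*(-11) - (12)^2)
       = y^3 + (6) y^2 + (44) y + (120).
Simplifying: h(y) = y^3 + 6*y^2 + 44*y + 120.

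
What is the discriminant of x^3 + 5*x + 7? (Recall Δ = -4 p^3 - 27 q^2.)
Δ = -1823

For a depressed cubic x^3 + p x + q the discriminant is Δ = -4 p^3 - 27 q^2 = -4*(5)^3 - 27*(7)^2 = -500 - 1323 = -1823.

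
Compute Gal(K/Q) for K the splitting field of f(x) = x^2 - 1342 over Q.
Gal(K/Q) = Z/2Z (cyclic of order 2)

x^2 - 1342 is irreducible over Q since 1342 is not a rational square. The splitting field Q(sqrt(1342)) has degree 2 over Q, and its unique nontrivial automorphism is sqrt(1342) ↦ -sqrt(1342). Hence Gal(Q(sqrt(1342))/Q) = Z/2Z.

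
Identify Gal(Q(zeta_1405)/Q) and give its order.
|Gal(Q(zeta_1405)/Q)| = phi(1405) = 1120; group ≅ (Z/1405Z)^* ≅ Z/4Z × Z/280Z

The n-th cyclotomic polynomial Φ_1405(x) is the minimal polynomial of zeta_1405 over Q and has degree phi(1405) = 1120. So Q(zeta_1405) is a degree-1120 Galois extension with Galois group (Z/1405Z)^*. By CRT, (Z/1405Z)^* ≅ (Z/5Z)^* × (Z/281Z)^*. Each prime-power unit group is (Z/5Z)^* ≅ Z/4Z; (Z/281Z)^* ≅ Z/280Z. Hence Gal(Q(zeta_1405)/Q) ≅ Z/4Z × Z/280Z.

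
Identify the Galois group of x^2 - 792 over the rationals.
Gal(K/Q) = Z/2Z (cyclic of order 2)

x^2 - 792 is irreducible over Q since 792 is not a rational square. The splitting field Q(sqrt(792)) has degree 2 over Q, and its unique nontrivial automorphism is sqrt(792) ↦ -sqrt(792). Hence Gal(Q(sqrt(792))/Q) = Z/2Z.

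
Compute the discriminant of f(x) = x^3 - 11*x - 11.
Δ = 2057

For a depressed cubic x^3 + p x + q the discriminant is Δ = -4 p^3 - 27 q^2 = -4*(-11)^3 - 27*(-11)^2 = 5324 - 3267 = 2057.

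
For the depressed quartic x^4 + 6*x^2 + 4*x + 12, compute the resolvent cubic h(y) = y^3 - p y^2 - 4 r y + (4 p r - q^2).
h(y) = y^3 - 6*y^2 - 48*y + 272

Identify coefficients: p = 6, q = 4, r = 12.
Plug into h(y) = y^3 - p y^2 - 4 r y + (4 p r - q^2):
  h(y) = y^3 - (6) y^2 - 4*(12) y + (4*(6)*(12) - (4)^2)
       = y^3 + (-6) y^2 + (-48) y + (272).
Simplifying: h(y) = y^3 - 6*y^2 - 48*y + 272.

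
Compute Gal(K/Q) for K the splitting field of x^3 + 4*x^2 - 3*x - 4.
Gal(K/Q) = S_3 (symmetric group of order 6)

Compute the discriminant of x^3 + (4)*x^2 + (-3)*x + (-4): Δ = 1708. Since Δ is not a rational square, the Galois group is not contained in A_3; it must be the full S_3 (irreducibility of the cubic rules out anything smaller).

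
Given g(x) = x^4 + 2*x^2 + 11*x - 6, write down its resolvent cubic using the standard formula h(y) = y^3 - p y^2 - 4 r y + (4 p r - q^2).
h(y) = y^3 - 2*y^2 + 24*y - 169

Identify coefficients: p = 2, q = 11, r = -6.
Plug into h(y) = y^3 - p y^2 - 4 r y + (4 p r - q^2):
  h(y) = y^3 - (2) y^2 - 4*(-6) y + (4*(2)*(-6) - (11)^2)
       = y^3 + (-2) y^2 + (24) y + (-169).
Simplifying: h(y) = y^3 - 2*y^2 + 24*y - 169.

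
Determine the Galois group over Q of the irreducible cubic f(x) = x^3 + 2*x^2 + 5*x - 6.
Gal(K/Q) = S_3 (symmetric group of order 6)

Compute the discriminant of x^3 + (2)*x^2 + (5)*x + (-6): Δ = -2260. Since Δ is not a rational square, the Galois group is not contained in A_3; it must be the full S_3 (irreducibility of the cubic rules out anything smaller).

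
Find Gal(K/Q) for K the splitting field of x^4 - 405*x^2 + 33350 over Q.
Gal(K/Q) = V_4 (Klein four-group, Z/2Z × Z/2Z)

f factors as (x^2 - 115)(x^2 - 290), so the splitting field is K = Q(sqrt(115), sqrt(290)). The elements 115, 290, 33350 are all non-squares in Q, so sqrt(115) and sqrt(290) generate independent quadratic extensions. Thus [K:Q] = 4 and Gal(K/Q) is generated by the two order-2 automorphisms sqrt(115) ↦ -sqrt(115) and sqrt(290) ↦ -sqrt(290), giving V_4.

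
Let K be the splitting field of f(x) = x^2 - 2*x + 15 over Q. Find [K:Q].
[K:Q] = 2

The discriminant of x^2 + (-2)*x + (15) is b^2 - 4c = 4 - (60) = -56. Since -56 is not a perfect square in Q, the polynomial is irreducible over Q. Its two roots generate a degree-2 extension, so [K:Q] = 2.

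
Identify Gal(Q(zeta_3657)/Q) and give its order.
|Gal(Q(zeta_3657)/Q)| = phi(3657) = 2288; group ≅ (Z/3657Z)^* ≅ Z/2Z × Z/22Z × Z/52Z

The n-th cyclotomic polynomial Φ_3657(x) is the minimal polynomial of zeta_3657 over Q and has degree phi(3657) = 2288. So Q(zeta_3657) is a degree-2288 Galois extension with Galois group (Z/3657Z)^*. By CRT, (Z/3657Z)^* ≅ (Z/3Z)^* × (Z/23Z)^* × (Z/53Z)^*. Each prime-power unit group is (Z/3Z)^* ≅ Z/2Z; (Z/23Z)^* ≅ Z/22Z; (Z/53Z)^* ≅ Z/52Z. Hence Gal(Q(zeta_3657)/Q) ≅ Z/2Z × Z/22Z × Z/52Z.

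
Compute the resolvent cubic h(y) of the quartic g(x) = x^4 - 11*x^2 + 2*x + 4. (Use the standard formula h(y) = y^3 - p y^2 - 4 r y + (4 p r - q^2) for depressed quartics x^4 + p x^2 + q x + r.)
h(y) = y^3 + 11*y^2 - 16*y - 180

Identify coefficients: p = -11, q = 2, r = 4.
Plug into h(y) = y^3 - p y^2 - 4 r y + (4 p r - q^2):
  h(y) = y^3 - (-11) y^2 - 4*(4) y + (4*(-11)*(4) - (2)^2)
       = y^3 + (11) y^2 + (-16) y + (-180).
Simplifying: h(y) = y^3 + 11*y^2 - 16*y - 180.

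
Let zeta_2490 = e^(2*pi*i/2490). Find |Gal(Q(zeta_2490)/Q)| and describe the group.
|Gal(Q(zeta_2490)/Q)| = phi(2490) = 656; group ≅ (Z/2490Z)^* ≅ Z/2Z × Z/4Z × Z/82Z

The n-th cyclotomic polynomial Φ_2490(x) is the minimal polynomial of zeta_2490 over Q and has degree phi(2490) = 656. So Q(zeta_2490) is a degree-656 Galois extension with Galois group (Z/2490Z)^*. By CRT, (Z/2490Z)^* ≅ (Z/2Z)^* × (Z/3Z)^* × (Z/5Z)^* × (Z/83Z)^*. Each prime-power unit group is (Z/2Z)^* ≅ trivial group (order 1); (Z/3Z)^* ≅ Z/2Z; (Z/5Z)^* ≅ Z/4Z; (Z/83Z)^* ≅ Z/82Z. Hence Gal(Q(zeta_2490)/Q) ≅ Z/2Z × Z/4Z × Z/82Z.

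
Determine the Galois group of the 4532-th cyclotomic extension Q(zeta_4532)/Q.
|Gal(Q(zeta_4532)/Q)| = phi(4532) = 2040; group ≅ (Z/4532Z)^* ≅ Z/2Z × Z/10Z × Z/102Z

The n-th cyclotomic polynomial Φ_4532(x) is the minimal polynomial of zeta_4532 over Q and has degree phi(4532) = 2040. So Q(zeta_4532) is a degree-2040 Galois extension with Galois group (Z/4532Z)^*. By CRT, (Z/4532Z)^* ≅ (Z/4Z)^* × (Z/11Z)^* × (Z/103Z)^*. Each prime-power unit group is (Z/4Z)^* ≅ Z/2Z; (Z/11Z)^* ≅ Z/10Z; (Z/103Z)^* ≅ Z/102Z. Hence Gal(Q(zeta_4532)/Q) ≅ Z/2Z × Z/10Z × Z/102Z.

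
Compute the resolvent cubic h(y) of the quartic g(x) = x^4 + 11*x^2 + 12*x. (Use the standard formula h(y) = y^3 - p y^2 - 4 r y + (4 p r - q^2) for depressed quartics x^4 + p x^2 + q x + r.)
h(y) = y^3 - 11*y^2 - 144

Identify coefficients: p = 11, q = 12, r = 0.
Plug into h(y) = y^3 - p y^2 - 4 r y + (4 p r - q^2):
  h(y) = y^3 - (11) y^2 - 4*(0) y + (4*(11)*(0) - (12)^2)
       = y^3 + (-11) y^2 + (0) y + (-144).
Simplifying: h(y) = y^3 - 11*y^2 - 144.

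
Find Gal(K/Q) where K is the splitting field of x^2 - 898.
Gal(K/Q) = Z/2Z (cyclic of order 2)

x^2 - 898 is irreducible over Q since 898 is not a rational square. The splitting field Q(sqrt(898)) has degree 2 over Q, and its unique nontrivial automorphism is sqrt(898) ↦ -sqrt(898). Hence Gal(Q(sqrt(898))/Q) = Z/2Z.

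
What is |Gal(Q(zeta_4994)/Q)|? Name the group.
|Gal(Q(zeta_4994)/Q)| = phi(4994) = 2260; group ≅ (Z/4994Z)^* ≅ Z/10Z × Z/226Z

The n-th cyclotomic polynomial Φ_4994(x) is the minimal polynomial of zeta_4994 over Q and has degree phi(4994) = 2260. So Q(zeta_4994) is a degree-2260 Galois extension with Galois group (Z/4994Z)^*. By CRT, (Z/4994Z)^* ≅ (Z/2Z)^* × (Z/11Z)^* × (Z/227Z)^*. Each prime-power unit group is (Z/2Z)^* ≅ trivial group (order 1); (Z/11Z)^* ≅ Z/10Z; (Z/227Z)^* ≅ Z/226Z. Hence Gal(Q(zeta_4994)/Q) ≅ Z/10Z × Z/226Z.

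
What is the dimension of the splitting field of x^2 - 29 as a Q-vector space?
[K:Q] = 2

The polynomial x^2 - 29 is irreducible over Q since 29 is not a perfect square. Its splitting field is Q(sqrt(29)), which has degree 2 over Q.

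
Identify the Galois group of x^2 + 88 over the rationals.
Gal(K/Q) = Z/2Z (cyclic of order 2)

x^2 + 88 is irreducible over Q since -88 is not a rational square. The splitting field Q(sqrt(-88)) has degree 2 over Q, and its unique nontrivial automorphism is sqrt(-88) ↦ -sqrt(-88). Hence Gal(Q(sqrt(-88))/Q) = Z/2Z.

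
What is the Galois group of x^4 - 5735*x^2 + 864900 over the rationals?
Gal(K/Q) = Z/2Z (cyclic of order 2)

f factors as (x^2 - 5580)(x^2 - 155), so the splitting field is K = Q(sqrt(5580), sqrt(155)). The squarefree part of 5580 is 155 and the squarefree part of 155 is also 155, so sqrt(5580) and sqrt(155) are both rational multiples of sqrt(155). Hence Q(sqrt(5580)) = Q(sqrt(155)) = Q(sqrt(155)), and the splitting field collapses to a single degree-2 extension with Galois group Z/2Z.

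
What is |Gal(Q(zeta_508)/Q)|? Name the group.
|Gal(Q(zeta_508)/Q)| = phi(508) = 252; group ≅ (Z/508Z)^* ≅ Z/2Z × Z/126Z

The n-th cyclotomic polynomial Φ_508(x) is the minimal polynomial of zeta_508 over Q and has degree phi(508) = 252. So Q(zeta_508) is a degree-252 Galois extension with Galois group (Z/508Z)^*. By CRT, (Z/508Z)^* ≅ (Z/4Z)^* × (Z/127Z)^*. Each prime-power unit group is (Z/4Z)^* ≅ Z/2Z; (Z/127Z)^* ≅ Z/126Z. Hence Gal(Q(zeta_508)/Q) ≅ Z/2Z × Z/126Z.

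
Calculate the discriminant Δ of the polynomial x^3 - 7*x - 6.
Δ = 400

For a depressed cubic x^3 + p x + q the discriminant is Δ = -4 p^3 - 27 q^2 = -4*(-7)^3 - 27*(-6)^2 = 1372 - 972 = 400.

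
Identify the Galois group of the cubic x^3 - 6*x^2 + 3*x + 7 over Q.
Gal(K/Q) = S_3 (symmetric group of order 6)

Compute the discriminant of x^3 + (-6)*x^2 + (3)*x + (7): Δ = 2673. Since Δ is not a rational square, the Galois group is not contained in A_3; it must be the full S_3 (irreducibility of the cubic rules out anything smaller).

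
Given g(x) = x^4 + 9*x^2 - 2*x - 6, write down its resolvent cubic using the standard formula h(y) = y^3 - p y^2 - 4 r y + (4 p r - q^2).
h(y) = y^3 - 9*y^2 + 24*y - 220

Identify coefficients: p = 9, q = -2, r = -6.
Plug into h(y) = y^3 - p y^2 - 4 r y + (4 p r - q^2):
  h(y) = y^3 - (9) y^2 - 4*(-6) y + (4*(9)*(-6) - (-2)^2)
       = y^3 + (-9) y^2 + (24) y + (-220).
Simplifying: h(y) = y^3 - 9*y^2 + 24*y - 220.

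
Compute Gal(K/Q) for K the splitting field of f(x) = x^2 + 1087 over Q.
Gal(K/Q) = Z/2Z (cyclic of order 2)

x^2 + 1087 is irreducible over Q since -1087 is not a rational square. The splitting field Q(sqrt(-1087)) has degree 2 over Q, and its unique nontrivial automorphism is sqrt(-1087) ↦ -sqrt(-1087). Hence Gal(Q(sqrt(-1087))/Q) = Z/2Z.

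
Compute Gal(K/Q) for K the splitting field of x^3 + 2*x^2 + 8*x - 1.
Gal(K/Q) = S_3 (symmetric group of order 6)

Compute the discriminant of x^3 + (2)*x^2 + (8)*x + (-1): Δ = -2075. Since Δ is not a rational square, the Galois group is not contained in A_3; it must be the full S_3 (irreducibility of the cubic rules out anything smaller).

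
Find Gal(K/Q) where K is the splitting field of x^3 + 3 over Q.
Gal(K/Q) = S_3 (symmetric group of order 6)

Compute the discriminant of x^3 + (0)*x^2 + (0)*x + (3): Δ = -243. Since Δ is not a rational square, the Galois group is not contained in A_3; it must be the full S_3 (irreducibility of the cubic rules out anything smaller).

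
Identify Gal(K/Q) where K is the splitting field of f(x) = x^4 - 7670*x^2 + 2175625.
Gal(K/Q) = Z/2Z (cyclic of order 2)

f factors as (x^2 - 295)(x^2 - 7375), so the splitting field is K = Q(sqrt(295), sqrt(7375)). The squarefree part of 295 is 295 and the squarefree part of 7375 is also 295, so sqrt(295) and sqrt(7375) are both rational multiples of sqrt(295). Hence Q(sqrt(295)) = Q(sqrt(7375)) = Q(sqrt(295)), and the splitting field collapses to a single degree-2 extension with Galois group Z/2Z.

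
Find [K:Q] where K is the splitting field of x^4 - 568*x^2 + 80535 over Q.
[K:Q] = 4

f factors as (x^2 - 273)(x^2 - 295); the splitting field is K = Q(sqrt(273), sqrt(295)). Since 273, 295, and 80535 are all non-squares in Q, the three subfields Q(sqrt(273)), Q(sqrt(295)), Q(sqrt(80535)) are distinct degree-2 extensions, so [K:Q] = 4 (Klein four Galois group).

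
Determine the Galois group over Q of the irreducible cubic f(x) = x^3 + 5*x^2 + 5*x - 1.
Gal(K/Q) = S_3 (symmetric group of order 6)

Compute the discriminant of x^3 + (5)*x^2 + (5)*x + (-1): Δ = 148. Since Δ is not a rational square, the Galois group is not contained in A_3; it must be the full S_3 (irreducibility of the cubic rules out anything smaller).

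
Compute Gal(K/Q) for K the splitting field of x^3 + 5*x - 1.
Gal(K/Q) = S_3 (symmetric group of order 6)

Compute the discriminant of x^3 + (0)*x^2 + (5)*x + (-1): Δ = -527. Since Δ is not a rational square, the Galois group is not contained in A_3; it must be the full S_3 (irreducibility of the cubic rules out anything smaller).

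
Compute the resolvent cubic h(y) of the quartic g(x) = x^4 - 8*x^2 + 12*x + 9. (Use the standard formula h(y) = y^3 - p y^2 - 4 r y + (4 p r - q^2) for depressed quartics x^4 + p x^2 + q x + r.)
h(y) = y^3 + 8*y^2 - 36*y - 432

Identify coefficients: p = -8, q = 12, r = 9.
Plug into h(y) = y^3 - p y^2 - 4 r y + (4 p r - q^2):
  h(y) = y^3 - (-8) y^2 - 4*(9) y + (4*(-8)*(9) - (12)^2)
       = y^3 + (8) y^2 + (-36) y + (-432).
Simplifying: h(y) = y^3 + 8*y^2 - 36*y - 432.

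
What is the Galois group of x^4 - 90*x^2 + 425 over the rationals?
Gal(K/Q) = V_4 (Klein four-group, Z/2Z × Z/2Z)

f factors as (x^2 - 85)(x^2 - 5), so the splitting field is K = Q(sqrt(85), sqrt(5)). The elements 85, 5, 425 are all non-squares in Q, so sqrt(85) and sqrt(5) generate independent quadratic extensions. Thus [K:Q] = 4 and Gal(K/Q) is generated by the two order-2 automorphisms sqrt(85) ↦ -sqrt(85) and sqrt(5) ↦ -sqrt(5), giving V_4.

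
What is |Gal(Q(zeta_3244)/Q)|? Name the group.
|Gal(Q(zeta_3244)/Q)| = phi(3244) = 1620; group ≅ (Z/3244Z)^* ≅ Z/2Z × Z/810Z

The n-th cyclotomic polynomial Φ_3244(x) is the minimal polynomial of zeta_3244 over Q and has degree phi(3244) = 1620. So Q(zeta_3244) is a degree-1620 Galois extension with Galois group (Z/3244Z)^*. By CRT, (Z/3244Z)^* ≅ (Z/4Z)^* × (Z/811Z)^*. Each prime-power unit group is (Z/4Z)^* ≅ Z/2Z; (Z/811Z)^* ≅ Z/810Z. Hence Gal(Q(zeta_3244)/Q) ≅ Z/2Z × Z/810Z.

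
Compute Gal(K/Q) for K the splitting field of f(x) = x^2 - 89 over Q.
Gal(K/Q) = Z/2Z (cyclic of order 2)

x^2 - 89 is irreducible over Q since 89 is not a rational square. The splitting field Q(sqrt(89)) has degree 2 over Q, and its unique nontrivial automorphism is sqrt(89) ↦ -sqrt(89). Hence Gal(Q(sqrt(89))/Q) = Z/2Z.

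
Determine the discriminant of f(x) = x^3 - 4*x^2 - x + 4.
Δ = 900

For x^3 + a x^2 + b x + c the discriminant is Δ = 18 a b c - 4 a^3 c + a^2 b^2 - 4 b^3 - 27 c^2.
Plug a = -4, b = -1, c = 4:
  18*(-4)*(-1)*(4) - 4*(-4)^3*(4) + (-4)^2*(-1)^2 - 4*(-1)^3 - 27*(4)^2
  = 288 + (1024) + 16 + (4) + (-432)
  = 900.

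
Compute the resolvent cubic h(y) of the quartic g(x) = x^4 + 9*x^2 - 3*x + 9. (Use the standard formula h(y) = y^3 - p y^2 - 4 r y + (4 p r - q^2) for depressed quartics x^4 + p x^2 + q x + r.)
h(y) = y^3 - 9*y^2 - 36*y + 315

Identify coefficients: p = 9, q = -3, r = 9.
Plug into h(y) = y^3 - p y^2 - 4 r y + (4 p r - q^2):
  h(y) = y^3 - (9) y^2 - 4*(9) y + (4*(9)*(9) - (-3)^2)
       = y^3 + (-9) y^2 + (-36) y + (315).
Simplifying: h(y) = y^3 - 9*y^2 - 36*y + 315.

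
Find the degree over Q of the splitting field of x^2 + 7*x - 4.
[K:Q] = 2

The discriminant of x^2 + (7)*x + (-4) is b^2 - 4c = 49 - (-16) = 65. Since 65 is not a perfect square in Q, the polynomial is irreducible over Q. Its two roots generate a degree-2 extension, so [K:Q] = 2.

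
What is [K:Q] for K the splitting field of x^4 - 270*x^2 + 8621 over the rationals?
[K:Q] = 4

f factors as (x^2 - 233)(x^2 - 37); the splitting field is K = Q(sqrt(233), sqrt(37)). Since 233, 37, and 8621 are all non-squares in Q, the three subfields Q(sqrt(233)), Q(sqrt(37)), Q(sqrt(8621)) are distinct degree-2 extensions, so [K:Q] = 4 (Klein four Galois group).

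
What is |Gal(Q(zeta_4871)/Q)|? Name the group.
|Gal(Q(zeta_4871)/Q)| = phi(4871) = 4870; group ≅ (Z/4871Z)^* ≅ Z/4870Z

The n-th cyclotomic polynomial Φ_4871(x) is the minimal polynomial of zeta_4871 over Q and has degree phi(4871) = 4870. So Q(zeta_4871) is a degree-4870 Galois extension with Galois group (Z/4871Z)^*. (Z/4871Z)^* is cyclic since 4871 is an odd prime power (or 4). Hence Gal(Q(zeta_4871)/Q) ≅ Z/4870Z.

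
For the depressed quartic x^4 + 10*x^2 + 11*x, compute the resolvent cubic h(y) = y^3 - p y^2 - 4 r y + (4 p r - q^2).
h(y) = y^3 - 10*y^2 - 121

Identify coefficients: p = 10, q = 11, r = 0.
Plug into h(y) = y^3 - p y^2 - 4 r y + (4 p r - q^2):
  h(y) = y^3 - (10) y^2 - 4*(0) y + (4*(10)*(0) - (11)^2)
       = y^3 + (-10) y^2 + (0) y + (-121).
Simplifying: h(y) = y^3 - 10*y^2 - 121.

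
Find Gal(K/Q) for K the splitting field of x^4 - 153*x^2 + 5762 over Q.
Gal(K/Q) = V_4 (Klein four-group, Z/2Z × Z/2Z)

f factors as (x^2 - 86)(x^2 - 67), so the splitting field is K = Q(sqrt(86), sqrt(67)). The elements 86, 67, 5762 are all non-squares in Q, so sqrt(86) and sqrt(67) generate independent quadratic extensions. Thus [K:Q] = 4 and Gal(K/Q) is generated by the two order-2 automorphisms sqrt(86) ↦ -sqrt(86) and sqrt(67) ↦ -sqrt(67), giving V_4.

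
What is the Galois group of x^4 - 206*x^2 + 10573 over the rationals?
Gal(K/Q) = V_4 (Klein four-group, Z/2Z × Z/2Z)

f factors as (x^2 - 109)(x^2 - 97), so the splitting field is K = Q(sqrt(109), sqrt(97)). The elements 109, 97, 10573 are all non-squares in Q, so sqrt(109) and sqrt(97) generate independent quadratic extensions. Thus [K:Q] = 4 and Gal(K/Q) is generated by the two order-2 automorphisms sqrt(109) ↦ -sqrt(109) and sqrt(97) ↦ -sqrt(97), giving V_4.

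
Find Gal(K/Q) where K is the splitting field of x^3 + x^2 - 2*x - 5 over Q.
Gal(K/Q) = S_3 (symmetric group of order 6)

Compute the discriminant of x^3 + (1)*x^2 + (-2)*x + (-5): Δ = -439. Since Δ is not a rational square, the Galois group is not contained in A_3; it must be the full S_3 (irreducibility of the cubic rules out anything smaller).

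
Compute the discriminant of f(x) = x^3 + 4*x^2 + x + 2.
Δ = -464

For x^3 + a x^2 + b x + c the discriminant is Δ = 18 a b c - 4 a^3 c + a^2 b^2 - 4 b^3 - 27 c^2.
Plug a = 4, b = 1, c = 2:
  18*(4)*(1)*(2) - 4*(4)^3*(2) + (4)^2*(1)^2 - 4*(1)^3 - 27*(2)^2
  = 144 + (-512) + 16 + (-4) + (-108)
  = -464.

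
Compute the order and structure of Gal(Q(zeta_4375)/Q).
|Gal(Q(zeta_4375)/Q)| = phi(4375) = 3000; group ≅ (Z/4375Z)^* ≅ Z/6Z × Z/500Z

The n-th cyclotomic polynomial Φ_4375(x) is the minimal polynomial of zeta_4375 over Q and has degree phi(4375) = 3000. So Q(zeta_4375) is a degree-3000 Galois extension with Galois group (Z/4375Z)^*. By CRT, (Z/4375Z)^* ≅ (Z/625Z)^* × (Z/7Z)^*. Each prime-power unit group is (Z/625Z)^* ≅ Z/500Z; (Z/7Z)^* ≅ Z/6Z. Hence Gal(Q(zeta_4375)/Q) ≅ Z/6Z × Z/500Z.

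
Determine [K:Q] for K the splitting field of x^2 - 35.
[K:Q] = 2

The polynomial x^2 - 35 is irreducible over Q since 35 is not a perfect square. Its splitting field is Q(sqrt(35)), which has degree 2 over Q.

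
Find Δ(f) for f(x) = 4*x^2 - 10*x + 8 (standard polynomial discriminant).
Δ = -28

For a quadratic a x^2 + b x + c the discriminant is Δ = b^2 - 4ac = (-10)^2 - 4*(4)*(8) = 100 - (128) = -28.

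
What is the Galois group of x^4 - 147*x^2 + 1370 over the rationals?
Gal(K/Q) = V_4 (Klein four-group, Z/2Z × Z/2Z)

f factors as (x^2 - 10)(x^2 - 137), so the splitting field is K = Q(sqrt(10), sqrt(137)). The elements 10, 137, 1370 are all non-squares in Q, so sqrt(10) and sqrt(137) generate independent quadratic extensions. Thus [K:Q] = 4 and Gal(K/Q) is generated by the two order-2 automorphisms sqrt(10) ↦ -sqrt(10) and sqrt(137) ↦ -sqrt(137), giving V_4.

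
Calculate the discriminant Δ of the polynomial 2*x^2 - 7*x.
Δ = 49

For a quadratic a x^2 + b x + c the discriminant is Δ = b^2 - 4ac = (-7)^2 - 4*(2)*(0) = 49 - (0) = 49.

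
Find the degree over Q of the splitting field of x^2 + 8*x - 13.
[K:Q] = 2

The discriminant of x^2 + (8)*x + (-13) is b^2 - 4c = 64 - (-52) = 116. Since 116 is not a perfect square in Q, the polynomial is irreducible over Q. Its two roots generate a degree-2 extension, so [K:Q] = 2.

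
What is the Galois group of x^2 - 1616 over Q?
Gal(K/Q) = Z/2Z (cyclic of order 2)

x^2 - 1616 is irreducible over Q since 1616 is not a rational square. The splitting field Q(sqrt(1616)) has degree 2 over Q, and its unique nontrivial automorphism is sqrt(1616) ↦ -sqrt(1616). Hence Gal(Q(sqrt(1616))/Q) = Z/2Z.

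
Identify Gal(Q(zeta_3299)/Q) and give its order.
|Gal(Q(zeta_3299)/Q)| = phi(3299) = 3298; group ≅ (Z/3299Z)^* ≅ Z/3298Z

The n-th cyclotomic polynomial Φ_3299(x) is the minimal polynomial of zeta_3299 over Q and has degree phi(3299) = 3298. So Q(zeta_3299) is a degree-3298 Galois extension with Galois group (Z/3299Z)^*. (Z/3299Z)^* is cyclic since 3299 is an odd prime power (or 4). Hence Gal(Q(zeta_3299)/Q) ≅ Z/3298Z.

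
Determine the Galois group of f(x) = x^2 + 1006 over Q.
Gal(K/Q) = Z/2Z (cyclic of order 2)

x^2 + 1006 is irreducible over Q since -1006 is not a rational square. The splitting field Q(sqrt(-1006)) has degree 2 over Q, and its unique nontrivial automorphism is sqrt(-1006) ↦ -sqrt(-1006). Hence Gal(Q(sqrt(-1006))/Q) = Z/2Z.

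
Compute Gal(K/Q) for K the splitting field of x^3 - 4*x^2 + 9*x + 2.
Gal(K/Q) = S_3 (symmetric group of order 6)

Compute the discriminant of x^3 + (-4)*x^2 + (9)*x + (2): Δ = -2512. Since Δ is not a rational square, the Galois group is not contained in A_3; it must be the full S_3 (irreducibility of the cubic rules out anything smaller).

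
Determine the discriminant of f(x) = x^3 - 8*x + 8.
Δ = 320

For a depressed cubic x^3 + p x + q the discriminant is Δ = -4 p^3 - 27 q^2 = -4*(-8)^3 - 27*(8)^2 = 2048 - 1728 = 320.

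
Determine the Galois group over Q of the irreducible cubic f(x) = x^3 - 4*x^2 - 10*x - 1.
Gal(K/Q) = S_3 (symmetric group of order 6)

Compute the discriminant of x^3 + (-4)*x^2 + (-10)*x + (-1): Δ = 4597. Since Δ is not a rational square, the Galois group is not contained in A_3; it must be the full S_3 (irreducibility of the cubic rules out anything smaller).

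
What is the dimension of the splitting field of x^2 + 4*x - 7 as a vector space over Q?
[K:Q] = 2

The discriminant of x^2 + (4)*x + (-7) is b^2 - 4c = 16 - (-28) = 44. Since 44 is not a perfect square in Q, the polynomial is irreducible over Q. Its two roots generate a degree-2 extension, so [K:Q] = 2.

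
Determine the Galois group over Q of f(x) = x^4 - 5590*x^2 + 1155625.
Gal(K/Q) = Z/2Z (cyclic of order 2)

f factors as (x^2 - 215)(x^2 - 5375), so the splitting field is K = Q(sqrt(215), sqrt(5375)). The squarefree part of 215 is 215 and the squarefree part of 5375 is also 215, so sqrt(215) and sqrt(5375) are both rational multiples of sqrt(215). Hence Q(sqrt(215)) = Q(sqrt(5375)) = Q(sqrt(215)), and the splitting field collapses to a single degree-2 extension with Galois group Z/2Z.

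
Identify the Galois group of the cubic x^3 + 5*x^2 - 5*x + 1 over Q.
Gal(K/Q) = S_3 (symmetric group of order 6)

Compute the discriminant of x^3 + (5)*x^2 + (-5)*x + (1): Δ = 148. Since Δ is not a rational square, the Galois group is not contained in A_3; it must be the full S_3 (irreducibility of the cubic rules out anything smaller).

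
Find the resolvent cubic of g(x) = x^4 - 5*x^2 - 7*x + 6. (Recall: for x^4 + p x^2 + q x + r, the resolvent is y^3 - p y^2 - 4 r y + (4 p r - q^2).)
h(y) = y^3 + 5*y^2 - 24*y - 169

Identify coefficients: p = -5, q = -7, r = 6.
Plug into h(y) = y^3 - p y^2 - 4 r y + (4 p r - q^2):
  h(y) = y^3 - (-5) y^2 - 4*(6) y + (4*(-5)*(6) - (-7)^2)
       = y^3 + (5) y^2 + (-24) y + (-169).
Simplifying: h(y) = y^3 + 5*y^2 - 24*y - 169.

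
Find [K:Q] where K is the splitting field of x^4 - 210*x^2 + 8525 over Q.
[K:Q] = 4

f factors as (x^2 - 55)(x^2 - 155); the splitting field is K = Q(sqrt(55), sqrt(155)). Since 55, 155, and 8525 are all non-squares in Q, the three subfields Q(sqrt(55)), Q(sqrt(155)), Q(sqrt(8525)) are distinct degree-2 extensions, so [K:Q] = 4 (Klein four Galois group).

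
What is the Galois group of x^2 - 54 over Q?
Gal(K/Q) = Z/2Z (cyclic of order 2)

x^2 - 54 is irreducible over Q since 54 is not a rational square. The splitting field Q(sqrt(54)) has degree 2 over Q, and its unique nontrivial automorphism is sqrt(54) ↦ -sqrt(54). Hence Gal(Q(sqrt(54))/Q) = Z/2Z.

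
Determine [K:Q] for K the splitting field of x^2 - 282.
[K:Q] = 2

The polynomial x^2 - 282 is irreducible over Q since 282 is not a perfect square. Its splitting field is Q(sqrt(282)), which has degree 2 over Q.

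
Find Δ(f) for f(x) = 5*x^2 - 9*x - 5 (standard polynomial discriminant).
Δ = 181

For a quadratic a x^2 + b x + c the discriminant is Δ = b^2 - 4ac = (-9)^2 - 4*(5)*(-5) = 81 - (-100) = 181.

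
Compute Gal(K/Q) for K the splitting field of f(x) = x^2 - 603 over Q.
Gal(K/Q) = Z/2Z (cyclic of order 2)

x^2 - 603 is irreducible over Q since 603 is not a rational square. The splitting field Q(sqrt(603)) has degree 2 over Q, and its unique nontrivial automorphism is sqrt(603) ↦ -sqrt(603). Hence Gal(Q(sqrt(603))/Q) = Z/2Z.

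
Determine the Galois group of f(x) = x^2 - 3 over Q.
Gal(K/Q) = Z/2Z (cyclic of order 2)

x^2 - 3 is irreducible over Q since 3 is not a rational square. The splitting field Q(sqrt(3)) has degree 2 over Q, and its unique nontrivial automorphism is sqrt(3) ↦ -sqrt(3). Hence Gal(Q(sqrt(3))/Q) = Z/2Z.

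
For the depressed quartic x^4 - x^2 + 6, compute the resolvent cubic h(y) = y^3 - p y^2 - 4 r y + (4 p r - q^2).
h(y) = y^3 + y^2 - 24*y - 24

Identify coefficients: p = -1, q = 0, r = 6.
Plug into h(y) = y^3 - p y^2 - 4 r y + (4 p r - q^2):
  h(y) = y^3 - (-1) y^2 - 4*(6) y + (4*(-1)*(6) - (0)^2)
       = y^3 + (1) y^2 + (-24) y + (-24).
Simplifying: h(y) = y^3 + y^2 - 24*y - 24.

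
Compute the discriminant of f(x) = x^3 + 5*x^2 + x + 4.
Δ = -2051

For x^3 + a x^2 + b x + c the discriminant is Δ = 18 a b c - 4 a^3 c + a^2 b^2 - 4 b^3 - 27 c^2.
Plug a = 5, b = 1, c = 4:
  18*(5)*(1)*(4) - 4*(5)^3*(4) + (5)^2*(1)^2 - 4*(1)^3 - 27*(4)^2
  = 360 + (-2000) + 25 + (-4) + (-432)
  = -2051.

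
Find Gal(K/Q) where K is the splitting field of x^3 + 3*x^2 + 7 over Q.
Gal(K/Q) = S_3 (symmetric group of order 6)

Compute the discriminant of x^3 + (3)*x^2 + (0)*x + (7): Δ = -2079. Since Δ is not a rational square, the Galois group is not contained in A_3; it must be the full S_3 (irreducibility of the cubic rules out anything smaller).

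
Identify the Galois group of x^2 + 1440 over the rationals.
Gal(K/Q) = Z/2Z (cyclic of order 2)

x^2 + 1440 is irreducible over Q since -1440 is not a rational square. The splitting field Q(sqrt(-1440)) has degree 2 over Q, and its unique nontrivial automorphism is sqrt(-1440) ↦ -sqrt(-1440). Hence Gal(Q(sqrt(-1440))/Q) = Z/2Z.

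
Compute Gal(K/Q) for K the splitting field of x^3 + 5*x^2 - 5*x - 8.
Gal(K/Q) = S_3 (symmetric group of order 6)

Compute the discriminant of x^3 + (5)*x^2 + (-5)*x + (-8): Δ = 6997. Since Δ is not a rational square, the Galois group is not contained in A_3; it must be the full S_3 (irreducibility of the cubic rules out anything smaller).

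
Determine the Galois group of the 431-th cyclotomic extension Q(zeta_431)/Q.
|Gal(Q(zeta_431)/Q)| = phi(431) = 430; group ≅ (Z/431Z)^* ≅ Z/430Z

The n-th cyclotomic polynomial Φ_431(x) is the minimal polynomial of zeta_431 over Q and has degree phi(431) = 430. So Q(zeta_431) is a degree-430 Galois extension with Galois group (Z/431Z)^*. (Z/431Z)^* is cyclic since 431 is an odd prime power (or 4). Hence Gal(Q(zeta_431)/Q) ≅ Z/430Z.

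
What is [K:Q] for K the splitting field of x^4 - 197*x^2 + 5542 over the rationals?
[K:Q] = 4

f factors as (x^2 - 163)(x^2 - 34); the splitting field is K = Q(sqrt(163), sqrt(34)). Since 163, 34, and 5542 are all non-squares in Q, the three subfields Q(sqrt(163)), Q(sqrt(34)), Q(sqrt(5542)) are distinct degree-2 extensions, so [K:Q] = 4 (Klein four Galois group).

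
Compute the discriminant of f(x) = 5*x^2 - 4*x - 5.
Δ = 116

For a quadratic a x^2 + b x + c the discriminant is Δ = b^2 - 4ac = (-4)^2 - 4*(5)*(-5) = 16 - (-100) = 116.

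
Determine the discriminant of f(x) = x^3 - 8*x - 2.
Δ = 1940

For x^3 + a x^2 + b x + c the discriminant is Δ = 18 a b c - 4 a^3 c + a^2 b^2 - 4 b^3 - 27 c^2.
Plug a = 0, b = -8, c = -2:
  18*(0)*(-8)*(-2) - 4*(0)^3*(-2) + (0)^2*(-8)^2 - 4*(-8)^3 - 27*(-2)^2
  = 0 + (0) + 0 + (2048) + (-108)
  = 1940.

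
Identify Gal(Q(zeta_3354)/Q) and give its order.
|Gal(Q(zeta_3354)/Q)| = phi(3354) = 1008; group ≅ (Z/3354Z)^* ≅ Z/2Z × Z/12Z × Z/42Z

The n-th cyclotomic polynomial Φ_3354(x) is the minimal polynomial of zeta_3354 over Q and has degree phi(3354) = 1008. So Q(zeta_3354) is a degree-1008 Galois extension with Galois group (Z/3354Z)^*. By CRT, (Z/3354Z)^* ≅ (Z/2Z)^* × (Z/3Z)^* × (Z/13Z)^* × (Z/43Z)^*. Each prime-power unit group is (Z/2Z)^* ≅ trivial group (order 1); (Z/3Z)^* ≅ Z/2Z; (Z/13Z)^* ≅ Z/12Z; (Z/43Z)^* ≅ Z/42Z. Hence Gal(Q(zeta_3354)/Q) ≅ Z/2Z × Z/12Z × Z/42Z.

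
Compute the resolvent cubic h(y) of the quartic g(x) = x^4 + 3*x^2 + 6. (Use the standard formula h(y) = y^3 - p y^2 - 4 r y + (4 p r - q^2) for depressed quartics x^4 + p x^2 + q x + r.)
h(y) = y^3 - 3*y^2 - 24*y + 72

Identify coefficients: p = 3, q = 0, r = 6.
Plug into h(y) = y^3 - p y^2 - 4 r y + (4 p r - q^2):
  h(y) = y^3 - (3) y^2 - 4*(6) y + (4*(3)*(6) - (0)^2)
       = y^3 + (-3) y^2 + (-24) y + (72).
Simplifying: h(y) = y^3 - 3*y^2 - 24*y + 72.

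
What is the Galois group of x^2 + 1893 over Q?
Gal(K/Q) = Z/2Z (cyclic of order 2)

x^2 + 1893 is irreducible over Q since -1893 is not a rational square. The splitting field Q(sqrt(-1893)) has degree 2 over Q, and its unique nontrivial automorphism is sqrt(-1893) ↦ -sqrt(-1893). Hence Gal(Q(sqrt(-1893))/Q) = Z/2Z.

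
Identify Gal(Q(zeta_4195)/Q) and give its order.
|Gal(Q(zeta_4195)/Q)| = phi(4195) = 3352; group ≅ (Z/4195Z)^* ≅ Z/4Z × Z/838Z

The n-th cyclotomic polynomial Φ_4195(x) is the minimal polynomial of zeta_4195 over Q and has degree phi(4195) = 3352. So Q(zeta_4195) is a degree-3352 Galois extension with Galois group (Z/4195Z)^*. By CRT, (Z/4195Z)^* ≅ (Z/5Z)^* × (Z/839Z)^*. Each prime-power unit group is (Z/5Z)^* ≅ Z/4Z; (Z/839Z)^* ≅ Z/838Z. Hence Gal(Q(zeta_4195)/Q) ≅ Z/4Z × Z/838Z.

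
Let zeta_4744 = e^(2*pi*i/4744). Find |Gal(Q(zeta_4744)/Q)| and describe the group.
|Gal(Q(zeta_4744)/Q)| = phi(4744) = 2368; group ≅ (Z/4744Z)^* ≅ Z/2Z × Z/2Z × Z/592Z

The n-th cyclotomic polynomial Φ_4744(x) is the minimal polynomial of zeta_4744 over Q and has degree phi(4744) = 2368. So Q(zeta_4744) is a degree-2368 Galois extension with Galois group (Z/4744Z)^*. By CRT, (Z/4744Z)^* ≅ (Z/8Z)^* × (Z/593Z)^*. Each prime-power unit group is (Z/8Z)^* ≅ Z/2Z × Z/2Z; (Z/593Z)^* ≅ Z/592Z. Hence Gal(Q(zeta_4744)/Q) ≅ Z/2Z × Z/2Z × Z/592Z.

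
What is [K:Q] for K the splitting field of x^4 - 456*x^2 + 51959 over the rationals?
[K:Q] = 4

f factors as (x^2 - 233)(x^2 - 223); the splitting field is K = Q(sqrt(233), sqrt(223)). Since 233, 223, and 51959 are all non-squares in Q, the three subfields Q(sqrt(233)), Q(sqrt(223)), Q(sqrt(51959)) are distinct degree-2 extensions, so [K:Q] = 4 (Klein four Galois group).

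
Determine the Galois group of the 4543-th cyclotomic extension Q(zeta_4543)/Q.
|Gal(Q(zeta_4543)/Q)| = phi(4543) = 3480; group ≅ (Z/4543Z)^* ≅ Z/6Z × Z/10Z × Z/58Z

The n-th cyclotomic polynomial Φ_4543(x) is the minimal polynomial of zeta_4543 over Q and has degree phi(4543) = 3480. So Q(zeta_4543) is a degree-3480 Galois extension with Galois group (Z/4543Z)^*. By CRT, (Z/4543Z)^* ≅ (Z/7Z)^* × (Z/11Z)^* × (Z/59Z)^*. Each prime-power unit group is (Z/7Z)^* ≅ Z/6Z; (Z/11Z)^* ≅ Z/10Z; (Z/59Z)^* ≅ Z/58Z. Hence Gal(Q(zeta_4543)/Q) ≅ Z/6Z × Z/10Z × Z/58Z.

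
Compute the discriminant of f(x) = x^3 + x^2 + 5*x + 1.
Δ = -416

For x^3 + a x^2 + b x + c the discriminant is Δ = 18 a b c - 4 a^3 c + a^2 b^2 - 4 b^3 - 27 c^2.
Plug a = 1, b = 5, c = 1:
  18*(1)*(5)*(1) - 4*(1)^3*(1) + (1)^2*(5)^2 - 4*(5)^3 - 27*(1)^2
  = 90 + (-4) + 25 + (-500) + (-27)
  = -416.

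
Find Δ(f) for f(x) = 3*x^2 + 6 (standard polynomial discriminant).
Δ = -72

For a quadratic a x^2 + b x + c the discriminant is Δ = b^2 - 4ac = (0)^2 - 4*(3)*(6) = 0 - (72) = -72.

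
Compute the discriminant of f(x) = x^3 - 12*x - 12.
Δ = 3024

For a depressed cubic x^3 + p x + q the discriminant is Δ = -4 p^3 - 27 q^2 = -4*(-12)^3 - 27*(-12)^2 = 6912 - 3888 = 3024.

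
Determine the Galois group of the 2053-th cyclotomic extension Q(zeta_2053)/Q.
|Gal(Q(zeta_2053)/Q)| = phi(2053) = 2052; group ≅ (Z/2053Z)^* ≅ Z/2052Z

The n-th cyclotomic polynomial Φ_2053(x) is the minimal polynomial of zeta_2053 over Q and has degree phi(2053) = 2052. So Q(zeta_2053) is a degree-2052 Galois extension with Galois group (Z/2053Z)^*. (Z/2053Z)^* is cyclic since 2053 is an odd prime power (or 4). Hence Gal(Q(zeta_2053)/Q) ≅ Z/2052Z.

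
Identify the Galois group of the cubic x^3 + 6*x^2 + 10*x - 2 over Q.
Gal(K/Q) = S_3 (symmetric group of order 6)

Compute the discriminant of x^3 + (6)*x^2 + (10)*x + (-2): Δ = -940. Since Δ is not a rational square, the Galois group is not contained in A_3; it must be the full S_3 (irreducibility of the cubic rules out anything smaller).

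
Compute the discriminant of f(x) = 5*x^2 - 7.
Δ = 140

For a quadratic a x^2 + b x + c the discriminant is Δ = b^2 - 4ac = (0)^2 - 4*(5)*(-7) = 0 - (-140) = 140.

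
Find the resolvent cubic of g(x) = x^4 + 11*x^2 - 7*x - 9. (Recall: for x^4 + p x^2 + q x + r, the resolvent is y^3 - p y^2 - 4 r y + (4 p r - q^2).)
h(y) = y^3 - 11*y^2 + 36*y - 445

Identify coefficients: p = 11, q = -7, r = -9.
Plug into h(y) = y^3 - p y^2 - 4 r y + (4 p r - q^2):
  h(y) = y^3 - (11) y^2 - 4*(-9) y + (4*(11)*(-9) - (-7)^2)
       = y^3 + (-11) y^2 + (36) y + (-445).
Simplifying: h(y) = y^3 - 11*y^2 + 36*y - 445.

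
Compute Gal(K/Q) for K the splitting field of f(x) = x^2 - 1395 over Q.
Gal(K/Q) = Z/2Z (cyclic of order 2)

x^2 - 1395 is irreducible over Q since 1395 is not a rational square. The splitting field Q(sqrt(1395)) has degree 2 over Q, and its unique nontrivial automorphism is sqrt(1395) ↦ -sqrt(1395). Hence Gal(Q(sqrt(1395))/Q) = Z/2Z.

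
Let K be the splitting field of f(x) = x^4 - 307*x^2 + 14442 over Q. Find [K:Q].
[K:Q] = 4

f factors as (x^2 - 58)(x^2 - 249); the splitting field is K = Q(sqrt(58), sqrt(249)). Since 58, 249, and 14442 are all non-squares in Q, the three subfields Q(sqrt(58)), Q(sqrt(249)), Q(sqrt(14442)) are distinct degree-2 extensions, so [K:Q] = 4 (Klein four Galois group).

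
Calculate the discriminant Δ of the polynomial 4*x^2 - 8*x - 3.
Δ = 112

For a quadratic a x^2 + b x + c the discriminant is Δ = b^2 - 4ac = (-8)^2 - 4*(4)*(-3) = 64 - (-48) = 112.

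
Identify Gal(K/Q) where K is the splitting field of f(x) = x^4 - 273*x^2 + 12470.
Gal(K/Q) = V_4 (Klein four-group, Z/2Z × Z/2Z)

f factors as (x^2 - 58)(x^2 - 215), so the splitting field is K = Q(sqrt(58), sqrt(215)). The elements 58, 215, 12470 are all non-squares in Q, so sqrt(58) and sqrt(215) generate independent quadratic extensions. Thus [K:Q] = 4 and Gal(K/Q) is generated by the two order-2 automorphisms sqrt(58) ↦ -sqrt(58) and sqrt(215) ↦ -sqrt(215), giving V_4.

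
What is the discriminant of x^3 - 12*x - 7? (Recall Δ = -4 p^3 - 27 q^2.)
Δ = 5589

For a depressed cubic x^3 + p x + q the discriminant is Δ = -4 p^3 - 27 q^2 = -4*(-12)^3 - 27*(-7)^2 = 6912 - 1323 = 5589.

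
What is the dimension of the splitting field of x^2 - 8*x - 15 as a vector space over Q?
[K:Q] = 2

The discriminant of x^2 + (-8)*x + (-15) is b^2 - 4c = 64 - (-60) = 124. Since 124 is not a perfect square in Q, the polynomial is irreducible over Q. Its two roots generate a degree-2 extension, so [K:Q] = 2.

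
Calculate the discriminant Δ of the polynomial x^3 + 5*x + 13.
Δ = -5063

For a depressed cubic x^3 + p x + q the discriminant is Δ = -4 p^3 - 27 q^2 = -4*(5)^3 - 27*(13)^2 = -500 - 4563 = -5063.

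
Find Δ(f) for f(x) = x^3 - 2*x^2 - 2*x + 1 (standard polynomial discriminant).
Δ = 125

For x^3 + a x^2 + b x + c the discriminant is Δ = 18 a b c - 4 a^3 c + a^2 b^2 - 4 b^3 - 27 c^2.
Plug a = -2, b = -2, c = 1:
  18*(-2)*(-2)*(1) - 4*(-2)^3*(1) + (-2)^2*(-2)^2 - 4*(-2)^3 - 27*(1)^2
  = 72 + (32) + 16 + (32) + (-27)
  = 125.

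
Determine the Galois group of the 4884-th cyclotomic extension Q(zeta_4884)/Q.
|Gal(Q(zeta_4884)/Q)| = phi(4884) = 1440; group ≅ (Z/4884Z)^* ≅ Z/2Z × Z/2Z × Z/10Z × Z/36Z

The n-th cyclotomic polynomial Φ_4884(x) is the minimal polynomial of zeta_4884 over Q and has degree phi(4884) = 1440. So Q(zeta_4884) is a degree-1440 Galois extension with Galois group (Z/4884Z)^*. By CRT, (Z/4884Z)^* ≅ (Z/4Z)^* × (Z/3Z)^* × (Z/11Z)^* × (Z/37Z)^*. Each prime-power unit group is (Z/4Z)^* ≅ Z/2Z; (Z/3Z)^* ≅ Z/2Z; (Z/11Z)^* ≅ Z/10Z; (Z/37Z)^* ≅ Z/36Z. Hence Gal(Q(zeta_4884)/Q) ≅ Z/2Z × Z/2Z × Z/10Z × Z/36Z.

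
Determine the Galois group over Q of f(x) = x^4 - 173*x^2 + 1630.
Gal(K/Q) = V_4 (Klein four-group, Z/2Z × Z/2Z)

f factors as (x^2 - 163)(x^2 - 10), so the splitting field is K = Q(sqrt(163), sqrt(10)). The elements 163, 10, 1630 are all non-squares in Q, so sqrt(163) and sqrt(10) generate independent quadratic extensions. Thus [K:Q] = 4 and Gal(K/Q) is generated by the two order-2 automorphisms sqrt(163) ↦ -sqrt(163) and sqrt(10) ↦ -sqrt(10), giving V_4.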